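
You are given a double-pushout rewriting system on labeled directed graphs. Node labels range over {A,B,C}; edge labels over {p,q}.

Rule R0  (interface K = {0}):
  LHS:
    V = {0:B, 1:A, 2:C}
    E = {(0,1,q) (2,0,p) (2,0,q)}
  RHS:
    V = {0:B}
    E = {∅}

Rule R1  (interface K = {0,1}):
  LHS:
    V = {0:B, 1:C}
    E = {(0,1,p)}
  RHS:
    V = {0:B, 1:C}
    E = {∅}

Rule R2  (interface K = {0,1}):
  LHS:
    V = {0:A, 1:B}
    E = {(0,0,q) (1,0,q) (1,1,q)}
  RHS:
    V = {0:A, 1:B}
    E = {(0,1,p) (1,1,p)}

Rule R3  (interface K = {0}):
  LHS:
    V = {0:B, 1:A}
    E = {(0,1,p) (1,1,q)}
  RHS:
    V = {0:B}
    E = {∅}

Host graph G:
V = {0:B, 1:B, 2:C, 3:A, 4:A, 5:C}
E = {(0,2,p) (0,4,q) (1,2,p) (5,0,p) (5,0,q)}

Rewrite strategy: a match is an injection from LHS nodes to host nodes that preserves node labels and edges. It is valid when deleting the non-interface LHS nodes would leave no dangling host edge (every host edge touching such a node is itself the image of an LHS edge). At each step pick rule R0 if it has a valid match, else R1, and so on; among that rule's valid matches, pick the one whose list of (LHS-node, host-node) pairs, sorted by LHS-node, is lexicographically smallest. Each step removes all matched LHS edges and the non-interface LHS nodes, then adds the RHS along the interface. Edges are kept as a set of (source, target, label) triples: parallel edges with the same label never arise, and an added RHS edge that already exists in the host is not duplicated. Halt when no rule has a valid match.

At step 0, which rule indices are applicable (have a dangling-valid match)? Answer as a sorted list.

Answer: [R0,R1]

Rewrite trace:
R0: 1 valid match — {0↦0, 1↦4, 2↦5}
R1: 2 valid matches — {0↦0, 1↦2}, {0↦1, 1↦2}
R2: no valid match — LHS pattern not found
R3: no valid match — LHS pattern not found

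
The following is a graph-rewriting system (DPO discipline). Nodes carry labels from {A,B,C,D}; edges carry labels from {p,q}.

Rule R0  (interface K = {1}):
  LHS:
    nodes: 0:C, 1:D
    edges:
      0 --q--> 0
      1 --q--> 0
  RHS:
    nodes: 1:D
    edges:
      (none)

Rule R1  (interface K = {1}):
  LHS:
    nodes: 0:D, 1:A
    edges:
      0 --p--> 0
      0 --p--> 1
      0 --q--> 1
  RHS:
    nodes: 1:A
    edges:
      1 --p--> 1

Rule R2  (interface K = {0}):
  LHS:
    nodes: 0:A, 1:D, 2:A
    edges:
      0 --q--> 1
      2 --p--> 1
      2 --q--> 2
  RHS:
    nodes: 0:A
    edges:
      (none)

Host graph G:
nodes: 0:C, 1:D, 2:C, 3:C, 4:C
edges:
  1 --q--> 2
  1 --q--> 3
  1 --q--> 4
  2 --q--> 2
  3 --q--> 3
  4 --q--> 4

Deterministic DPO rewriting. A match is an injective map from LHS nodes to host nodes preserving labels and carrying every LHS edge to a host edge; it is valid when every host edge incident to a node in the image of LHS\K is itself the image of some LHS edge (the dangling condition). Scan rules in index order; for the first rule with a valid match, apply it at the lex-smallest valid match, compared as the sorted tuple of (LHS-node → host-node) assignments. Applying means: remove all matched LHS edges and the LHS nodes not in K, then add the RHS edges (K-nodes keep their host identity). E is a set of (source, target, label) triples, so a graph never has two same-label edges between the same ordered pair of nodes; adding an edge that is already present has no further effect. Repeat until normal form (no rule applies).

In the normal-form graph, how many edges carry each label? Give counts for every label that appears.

Answer: (no edges)

Steps:
[0] host  ⇒  5 nodes, 6 edges  {1-q->2 1-q->3 1-q->4 2-q->2 3-q->3 4-q->4}
[1] R0 @ {0↦2, 1↦1}  ⇒  4 nodes, 4 edges  {1-q->3 1-q->4 3-q->3 4-q->4}
[2] R0 @ {0↦3, 1↦1}  ⇒  3 nodes, 2 edges  {1-q->4 4-q->4}
[3] R0 @ {0↦4, 1↦1}  ⇒  2 nodes, 0 edges  {∅}
final graph: no rule applies after step 3
NF edges: []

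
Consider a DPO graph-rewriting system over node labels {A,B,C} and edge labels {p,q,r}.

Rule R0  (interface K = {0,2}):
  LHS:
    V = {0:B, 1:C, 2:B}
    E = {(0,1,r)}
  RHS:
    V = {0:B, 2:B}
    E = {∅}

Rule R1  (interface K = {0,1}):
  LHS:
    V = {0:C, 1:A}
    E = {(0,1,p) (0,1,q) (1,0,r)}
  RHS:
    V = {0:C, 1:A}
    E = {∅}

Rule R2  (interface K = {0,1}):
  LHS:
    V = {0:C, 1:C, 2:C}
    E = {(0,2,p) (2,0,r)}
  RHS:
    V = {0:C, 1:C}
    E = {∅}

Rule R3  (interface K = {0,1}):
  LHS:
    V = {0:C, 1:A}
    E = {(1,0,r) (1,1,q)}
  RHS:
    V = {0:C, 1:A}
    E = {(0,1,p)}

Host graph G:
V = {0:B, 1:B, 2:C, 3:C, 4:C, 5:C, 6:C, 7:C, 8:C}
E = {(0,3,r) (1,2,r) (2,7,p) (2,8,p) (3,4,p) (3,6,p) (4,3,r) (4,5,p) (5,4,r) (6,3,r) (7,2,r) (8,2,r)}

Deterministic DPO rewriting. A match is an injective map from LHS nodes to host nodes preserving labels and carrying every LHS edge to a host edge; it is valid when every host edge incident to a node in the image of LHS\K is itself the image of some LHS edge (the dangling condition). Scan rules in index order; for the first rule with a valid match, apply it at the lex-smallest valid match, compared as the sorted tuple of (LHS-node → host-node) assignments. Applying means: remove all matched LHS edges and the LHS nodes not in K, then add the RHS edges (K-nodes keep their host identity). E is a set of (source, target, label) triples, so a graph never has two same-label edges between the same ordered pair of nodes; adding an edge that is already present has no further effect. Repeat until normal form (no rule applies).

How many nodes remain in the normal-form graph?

start.  V:9 E:12  edges: 0-r->3 1-r->2 2-p->7 2-p->8 3-p->4 3-p->6 4-r->3 4-p->5 5-r->4 6-r->3 7-r->2 8-r->2
1. fire R2 via {0↦2, 1↦3, 2↦7}  →  V:8 E:10  edges: 0-r->3 1-r->2 2-p->8 3-p->4 3-p->6 4-r->3 4-p->5 5-r->4 6-r->3 8-r->2
2. fire R2 via {0↦2, 1↦3, 2↦8}  →  V:7 E:8  edges: 0-r->3 1-r->2 3-p->4 3-p->6 4-r->3 4-p->5 5-r->4 6-r->3
3. fire R0 via {0↦1, 1↦2, 2↦0}  →  V:6 E:7  edges: 0-r->3 3-p->4 3-p->6 4-r->3 4-p->5 5-r->4 6-r->3
4. fire R2 via {0↦3, 1↦4, 2↦6}  →  V:5 E:5  edges: 0-r->3 3-p->4 4-r->3 4-p->5 5-r->4
5. fire R2 via {0↦4, 1↦3, 2↦5}  →  V:4 E:3  edges: 0-r->3 3-p->4 4-r->3
final graph: no rule applies after step 5
NF nodes: {0:B, 1:B, 3:C, 4:C}

Answer: 4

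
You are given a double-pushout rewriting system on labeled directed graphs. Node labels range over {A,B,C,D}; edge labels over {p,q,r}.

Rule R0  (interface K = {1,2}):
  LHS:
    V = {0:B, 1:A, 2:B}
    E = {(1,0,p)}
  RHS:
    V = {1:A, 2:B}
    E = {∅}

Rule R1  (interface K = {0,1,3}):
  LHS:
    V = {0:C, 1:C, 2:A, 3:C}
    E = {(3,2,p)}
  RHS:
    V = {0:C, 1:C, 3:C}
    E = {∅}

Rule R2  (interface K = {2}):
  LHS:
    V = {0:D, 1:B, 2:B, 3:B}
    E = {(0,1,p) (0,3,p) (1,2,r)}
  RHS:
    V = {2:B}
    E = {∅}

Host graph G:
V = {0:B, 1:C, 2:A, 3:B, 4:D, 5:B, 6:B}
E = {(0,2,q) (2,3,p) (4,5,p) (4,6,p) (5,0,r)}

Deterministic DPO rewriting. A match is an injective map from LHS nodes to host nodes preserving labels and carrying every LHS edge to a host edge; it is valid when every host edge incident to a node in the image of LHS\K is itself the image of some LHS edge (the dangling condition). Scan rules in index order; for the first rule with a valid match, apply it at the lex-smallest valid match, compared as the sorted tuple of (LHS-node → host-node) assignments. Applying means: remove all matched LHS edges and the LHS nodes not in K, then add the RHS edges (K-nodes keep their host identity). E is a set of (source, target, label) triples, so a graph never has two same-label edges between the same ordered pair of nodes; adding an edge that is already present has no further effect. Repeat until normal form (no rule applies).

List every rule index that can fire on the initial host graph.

Answer: [R0,R2]

Derivation:
R0: 3 valid matches — {0↦3, 1↦2, 2↦0}, {0↦3, 1↦2, 2↦5}, {0↦3, 1↦2, 2↦6}
R1: no valid match — LHS pattern not found
R2: 1 valid match — {0↦4, 1↦5, 2↦0, 3↦6}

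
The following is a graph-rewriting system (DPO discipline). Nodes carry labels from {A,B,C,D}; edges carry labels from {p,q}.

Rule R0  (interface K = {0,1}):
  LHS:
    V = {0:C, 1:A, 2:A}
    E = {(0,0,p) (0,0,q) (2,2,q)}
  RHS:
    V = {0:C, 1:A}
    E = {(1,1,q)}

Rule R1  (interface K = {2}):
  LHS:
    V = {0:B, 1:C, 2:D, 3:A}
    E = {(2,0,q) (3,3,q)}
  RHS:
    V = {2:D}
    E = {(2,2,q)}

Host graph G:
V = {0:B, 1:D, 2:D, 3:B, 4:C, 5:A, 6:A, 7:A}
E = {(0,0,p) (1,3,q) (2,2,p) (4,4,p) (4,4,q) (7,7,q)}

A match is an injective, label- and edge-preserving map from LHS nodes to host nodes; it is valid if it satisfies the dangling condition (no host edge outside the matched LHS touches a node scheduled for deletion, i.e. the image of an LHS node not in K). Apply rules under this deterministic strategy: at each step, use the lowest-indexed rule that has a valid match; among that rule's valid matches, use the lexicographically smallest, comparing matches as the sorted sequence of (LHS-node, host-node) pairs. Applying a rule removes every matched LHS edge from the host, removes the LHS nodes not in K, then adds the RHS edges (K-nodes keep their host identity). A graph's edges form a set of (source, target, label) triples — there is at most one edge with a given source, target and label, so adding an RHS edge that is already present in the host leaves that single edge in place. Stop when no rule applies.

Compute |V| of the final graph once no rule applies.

initial: |V|=8 |E|=6  E = 0-p->0 1-q->3 2-p->2 4-p->4 4-q->4 7-q->7
step 1: apply R0 at {0↦4, 1↦5, 2↦7}  → |V|=7 |E|=4  E = 0-p->0 1-q->3 2-p->2 5-q->5
step 2: apply R1 at {0↦3, 1↦4, 2↦1, 3↦5}  → |V|=4 |E|=3  E = 0-p->0 1-q->1 2-p->2
normal form: no rule applies after step 2
NF nodes: {0:B, 1:D, 2:D, 6:A}

Answer: 4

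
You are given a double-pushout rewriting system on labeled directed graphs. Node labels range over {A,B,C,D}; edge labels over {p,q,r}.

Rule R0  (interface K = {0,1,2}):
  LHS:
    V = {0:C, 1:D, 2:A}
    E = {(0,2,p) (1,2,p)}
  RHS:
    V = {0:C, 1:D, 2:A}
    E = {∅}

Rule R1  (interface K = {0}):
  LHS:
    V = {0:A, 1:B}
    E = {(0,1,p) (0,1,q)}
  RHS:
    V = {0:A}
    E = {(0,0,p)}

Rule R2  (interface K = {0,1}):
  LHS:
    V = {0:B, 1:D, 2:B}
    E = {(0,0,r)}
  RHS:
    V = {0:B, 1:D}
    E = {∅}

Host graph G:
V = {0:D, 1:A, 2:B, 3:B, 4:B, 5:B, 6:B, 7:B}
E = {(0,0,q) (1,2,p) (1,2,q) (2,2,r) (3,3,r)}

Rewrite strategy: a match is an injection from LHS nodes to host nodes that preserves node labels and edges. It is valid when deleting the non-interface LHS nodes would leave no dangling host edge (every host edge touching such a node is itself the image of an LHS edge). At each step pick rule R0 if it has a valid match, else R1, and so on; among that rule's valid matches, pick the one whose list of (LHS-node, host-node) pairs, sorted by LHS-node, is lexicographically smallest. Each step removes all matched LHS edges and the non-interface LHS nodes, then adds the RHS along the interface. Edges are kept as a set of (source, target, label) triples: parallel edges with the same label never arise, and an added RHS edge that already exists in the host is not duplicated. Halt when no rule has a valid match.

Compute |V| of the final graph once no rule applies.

Answer: 5

Derivation:
[0] host  ⇒  8 nodes, 5 edges  {0-q->0 1-p->2 1-q->2 2-r->2 3-r->3}
[1] R2 @ {0↦2, 1↦0, 2↦4}  ⇒  7 nodes, 4 edges  {0-q->0 1-p->2 1-q->2 3-r->3}
[2] R1 @ {0↦1, 1↦2}  ⇒  6 nodes, 3 edges  {0-q->0 1-p->1 3-r->3}
[3] R2 @ {0↦3, 1↦0, 2↦5}  ⇒  5 nodes, 2 edges  {0-q->0 1-p->1}
final graph: no rule applies after step 3
NF nodes: {0:D, 1:A, 3:B, 6:B, 7:B}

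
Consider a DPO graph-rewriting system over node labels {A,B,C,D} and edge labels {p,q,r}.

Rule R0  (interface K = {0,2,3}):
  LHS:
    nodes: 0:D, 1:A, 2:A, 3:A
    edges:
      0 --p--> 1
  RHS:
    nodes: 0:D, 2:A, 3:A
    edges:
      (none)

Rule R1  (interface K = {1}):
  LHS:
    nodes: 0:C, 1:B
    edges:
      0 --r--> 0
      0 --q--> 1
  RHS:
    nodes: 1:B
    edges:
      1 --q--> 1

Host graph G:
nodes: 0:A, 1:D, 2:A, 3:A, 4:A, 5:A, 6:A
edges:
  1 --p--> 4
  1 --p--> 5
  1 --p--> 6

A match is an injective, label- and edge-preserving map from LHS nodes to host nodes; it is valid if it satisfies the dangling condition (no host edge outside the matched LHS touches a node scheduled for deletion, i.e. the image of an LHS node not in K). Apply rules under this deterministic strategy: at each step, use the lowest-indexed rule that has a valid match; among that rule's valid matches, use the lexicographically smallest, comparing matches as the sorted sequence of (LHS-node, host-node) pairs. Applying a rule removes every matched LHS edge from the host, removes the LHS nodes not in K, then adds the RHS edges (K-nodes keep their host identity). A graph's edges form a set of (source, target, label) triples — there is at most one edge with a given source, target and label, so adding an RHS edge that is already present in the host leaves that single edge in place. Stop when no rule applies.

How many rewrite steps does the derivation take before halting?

Answer: 3

Steps:
initial: |V|=7 |E|=3  E = 1-p->4 1-p->5 1-p->6
step 1: apply R0 at {0↦1, 1↦4, 2↦0, 3↦2}  → |V|=6 |E|=2  E = 1-p->5 1-p->6
step 2: apply R0 at {0↦1, 1↦5, 2↦0, 3↦2}  → |V|=5 |E|=1  E = 1-p->6
step 3: apply R0 at {0↦1, 1↦6, 2↦0, 3↦2}  → |V|=4 |E|=0  E = ∅
normal form: no rule applies after step 3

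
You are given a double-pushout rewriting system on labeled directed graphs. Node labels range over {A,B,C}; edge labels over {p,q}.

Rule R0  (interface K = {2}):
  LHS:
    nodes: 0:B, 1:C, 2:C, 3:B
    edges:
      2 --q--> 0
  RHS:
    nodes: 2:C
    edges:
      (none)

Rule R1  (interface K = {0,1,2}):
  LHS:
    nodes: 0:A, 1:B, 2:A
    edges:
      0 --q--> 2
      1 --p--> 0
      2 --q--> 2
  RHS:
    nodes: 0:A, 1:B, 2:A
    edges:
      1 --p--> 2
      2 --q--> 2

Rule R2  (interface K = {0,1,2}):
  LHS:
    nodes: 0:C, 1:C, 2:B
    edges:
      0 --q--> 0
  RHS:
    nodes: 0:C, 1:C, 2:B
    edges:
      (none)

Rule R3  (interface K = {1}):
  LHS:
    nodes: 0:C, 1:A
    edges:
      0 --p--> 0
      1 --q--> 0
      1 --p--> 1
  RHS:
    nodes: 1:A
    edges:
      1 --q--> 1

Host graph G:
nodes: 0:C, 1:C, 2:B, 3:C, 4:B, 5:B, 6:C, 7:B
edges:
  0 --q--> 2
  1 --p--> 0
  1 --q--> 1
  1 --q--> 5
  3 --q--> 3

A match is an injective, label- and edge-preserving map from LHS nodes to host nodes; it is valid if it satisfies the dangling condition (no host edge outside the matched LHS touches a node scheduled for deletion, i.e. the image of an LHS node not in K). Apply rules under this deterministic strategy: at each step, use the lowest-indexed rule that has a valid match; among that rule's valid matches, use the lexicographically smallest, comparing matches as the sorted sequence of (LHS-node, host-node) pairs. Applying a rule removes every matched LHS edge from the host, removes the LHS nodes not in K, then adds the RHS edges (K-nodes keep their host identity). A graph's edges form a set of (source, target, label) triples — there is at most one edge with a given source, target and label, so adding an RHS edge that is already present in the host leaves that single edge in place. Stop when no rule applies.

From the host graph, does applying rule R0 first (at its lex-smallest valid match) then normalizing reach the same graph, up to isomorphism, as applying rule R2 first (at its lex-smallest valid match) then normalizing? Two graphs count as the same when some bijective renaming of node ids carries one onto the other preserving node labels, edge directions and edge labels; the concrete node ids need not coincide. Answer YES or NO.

Answer: YES

Derivation:
branch R0-first: apply at {0↦2, 1↦6, 2↦0, 3↦4} → |E|=4, then 3 more step(s) → NF |V|=2 |E|=1 V={0:C, 1:C} E=1-p->0
branch R2-first: apply at {0↦1, 1↦0, 2↦2} → |E|=4, then 3 more step(s) → NF |V|=2 |E|=1 V={0:C, 1:C} E=1-p->0
graphs isomorphic (equal up to label-preserving node renaming)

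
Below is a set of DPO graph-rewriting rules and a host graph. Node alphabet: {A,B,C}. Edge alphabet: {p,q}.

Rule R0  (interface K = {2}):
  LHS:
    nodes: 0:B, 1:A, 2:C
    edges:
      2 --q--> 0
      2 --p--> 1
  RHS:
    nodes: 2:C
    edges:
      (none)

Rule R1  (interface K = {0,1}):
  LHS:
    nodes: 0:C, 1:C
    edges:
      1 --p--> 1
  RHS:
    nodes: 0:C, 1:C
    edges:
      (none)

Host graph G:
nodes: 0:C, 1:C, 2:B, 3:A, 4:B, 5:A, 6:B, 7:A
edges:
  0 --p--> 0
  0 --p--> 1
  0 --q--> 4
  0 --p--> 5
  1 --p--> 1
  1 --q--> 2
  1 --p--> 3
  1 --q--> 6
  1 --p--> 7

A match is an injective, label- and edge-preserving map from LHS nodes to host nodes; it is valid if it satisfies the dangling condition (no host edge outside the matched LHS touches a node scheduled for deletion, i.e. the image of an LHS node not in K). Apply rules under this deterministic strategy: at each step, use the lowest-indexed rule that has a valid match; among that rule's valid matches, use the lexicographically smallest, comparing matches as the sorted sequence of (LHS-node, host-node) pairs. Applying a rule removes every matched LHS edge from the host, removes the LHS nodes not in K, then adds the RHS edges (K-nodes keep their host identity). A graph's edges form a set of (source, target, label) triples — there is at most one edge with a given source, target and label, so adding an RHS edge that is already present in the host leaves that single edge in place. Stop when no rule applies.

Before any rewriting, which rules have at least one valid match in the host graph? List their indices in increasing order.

Answer: [R0,R1]

Steps:
R0: 5 valid matches — {0↦2, 1↦3, 2↦1}, {0↦2, 1↦7, 2↦1}, {0↦4, 1↦5, 2↦0} (+2 more)
R1: 2 valid matches — {0↦0, 1↦1}, {0↦1, 1↦0}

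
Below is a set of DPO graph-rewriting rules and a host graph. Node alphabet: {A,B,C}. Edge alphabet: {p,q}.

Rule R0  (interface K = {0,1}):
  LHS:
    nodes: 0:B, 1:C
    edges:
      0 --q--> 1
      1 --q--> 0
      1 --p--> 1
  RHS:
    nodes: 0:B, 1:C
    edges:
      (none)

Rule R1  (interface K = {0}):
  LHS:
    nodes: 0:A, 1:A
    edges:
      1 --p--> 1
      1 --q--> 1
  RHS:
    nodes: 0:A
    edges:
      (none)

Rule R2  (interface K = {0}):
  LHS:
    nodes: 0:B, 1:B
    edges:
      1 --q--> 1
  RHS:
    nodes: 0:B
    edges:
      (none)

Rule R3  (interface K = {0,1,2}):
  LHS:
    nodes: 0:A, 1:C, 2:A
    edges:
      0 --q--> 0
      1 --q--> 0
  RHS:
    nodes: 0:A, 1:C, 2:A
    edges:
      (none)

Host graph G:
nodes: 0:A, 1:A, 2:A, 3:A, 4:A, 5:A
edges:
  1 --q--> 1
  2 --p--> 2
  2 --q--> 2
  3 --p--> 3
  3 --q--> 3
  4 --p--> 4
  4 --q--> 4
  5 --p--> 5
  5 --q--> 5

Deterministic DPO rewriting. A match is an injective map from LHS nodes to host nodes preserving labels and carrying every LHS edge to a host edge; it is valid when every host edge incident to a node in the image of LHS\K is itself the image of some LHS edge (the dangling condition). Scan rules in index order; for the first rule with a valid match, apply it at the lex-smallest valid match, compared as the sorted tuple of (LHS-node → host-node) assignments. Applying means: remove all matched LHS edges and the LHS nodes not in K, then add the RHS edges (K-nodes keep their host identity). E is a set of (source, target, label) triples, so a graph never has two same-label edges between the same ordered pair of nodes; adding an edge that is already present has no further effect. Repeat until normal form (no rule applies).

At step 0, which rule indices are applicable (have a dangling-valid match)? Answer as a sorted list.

R0: no valid match — LHS pattern not found
R1: 20 valid matches — {0↦0, 1↦2}, {0↦0, 1↦3}, {0↦0, 1↦4} (+17 more)
R2: no valid match — LHS pattern not found
R3: no valid match — LHS pattern not found

Answer: [R1]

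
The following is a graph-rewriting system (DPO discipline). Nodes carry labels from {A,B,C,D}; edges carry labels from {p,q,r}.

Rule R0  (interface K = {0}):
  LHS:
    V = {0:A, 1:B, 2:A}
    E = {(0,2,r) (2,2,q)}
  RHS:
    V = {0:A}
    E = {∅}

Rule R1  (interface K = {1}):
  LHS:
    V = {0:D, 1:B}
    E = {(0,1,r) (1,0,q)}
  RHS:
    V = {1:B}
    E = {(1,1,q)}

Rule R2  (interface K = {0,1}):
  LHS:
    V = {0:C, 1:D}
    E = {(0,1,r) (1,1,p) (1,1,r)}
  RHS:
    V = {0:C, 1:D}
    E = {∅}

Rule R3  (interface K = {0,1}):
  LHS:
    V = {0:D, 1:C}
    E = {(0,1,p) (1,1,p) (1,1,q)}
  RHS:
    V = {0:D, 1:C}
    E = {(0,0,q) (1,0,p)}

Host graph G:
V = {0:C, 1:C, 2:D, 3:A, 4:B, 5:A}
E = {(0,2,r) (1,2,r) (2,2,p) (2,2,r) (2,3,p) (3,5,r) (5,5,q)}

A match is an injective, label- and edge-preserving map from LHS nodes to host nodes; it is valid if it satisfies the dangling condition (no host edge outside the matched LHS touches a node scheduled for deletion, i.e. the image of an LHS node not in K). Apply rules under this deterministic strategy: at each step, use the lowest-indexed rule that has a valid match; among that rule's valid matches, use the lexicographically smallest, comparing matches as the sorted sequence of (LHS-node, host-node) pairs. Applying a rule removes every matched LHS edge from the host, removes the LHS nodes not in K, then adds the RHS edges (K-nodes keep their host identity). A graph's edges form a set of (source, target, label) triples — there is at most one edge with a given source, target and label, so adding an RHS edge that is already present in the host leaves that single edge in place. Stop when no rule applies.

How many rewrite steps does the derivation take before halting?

[0] host  ⇒  6 nodes, 7 edges  {0-r->2 1-r->2 2-p->2 2-r->2 2-p->3 3-r->5 5-q->5}
[1] R0 @ {0↦3, 1↦4, 2↦5}  ⇒  4 nodes, 5 edges  {0-r->2 1-r->2 2-p->2 2-r->2 2-p->3}
[2] R2 @ {0↦0, 1↦2}  ⇒  4 nodes, 2 edges  {1-r->2 2-p->3}
halt: no rule applies after step 2

Answer: 2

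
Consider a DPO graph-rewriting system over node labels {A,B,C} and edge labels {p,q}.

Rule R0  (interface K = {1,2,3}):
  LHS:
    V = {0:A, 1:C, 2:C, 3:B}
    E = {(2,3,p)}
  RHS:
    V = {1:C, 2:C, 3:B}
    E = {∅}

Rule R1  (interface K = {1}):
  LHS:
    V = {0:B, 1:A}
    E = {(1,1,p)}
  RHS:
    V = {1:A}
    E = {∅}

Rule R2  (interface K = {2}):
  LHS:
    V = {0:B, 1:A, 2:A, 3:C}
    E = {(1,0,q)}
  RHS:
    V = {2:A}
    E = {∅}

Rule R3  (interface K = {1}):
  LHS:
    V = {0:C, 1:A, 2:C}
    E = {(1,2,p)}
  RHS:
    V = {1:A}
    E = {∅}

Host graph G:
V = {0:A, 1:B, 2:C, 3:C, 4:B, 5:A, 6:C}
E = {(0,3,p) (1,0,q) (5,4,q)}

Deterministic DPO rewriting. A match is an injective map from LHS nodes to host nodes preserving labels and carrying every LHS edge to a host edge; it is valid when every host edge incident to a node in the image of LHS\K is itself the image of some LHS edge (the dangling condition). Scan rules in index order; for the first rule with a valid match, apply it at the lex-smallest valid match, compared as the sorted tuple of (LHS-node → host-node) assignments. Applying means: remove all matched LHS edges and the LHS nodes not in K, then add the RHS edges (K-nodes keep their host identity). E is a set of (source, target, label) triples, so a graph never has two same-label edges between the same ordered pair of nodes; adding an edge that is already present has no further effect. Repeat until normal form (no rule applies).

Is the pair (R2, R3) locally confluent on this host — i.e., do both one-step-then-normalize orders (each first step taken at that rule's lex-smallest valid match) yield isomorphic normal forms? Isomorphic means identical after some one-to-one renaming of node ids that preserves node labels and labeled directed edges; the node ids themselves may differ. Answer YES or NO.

branch R2-first: apply at {0↦4, 1↦5, 2↦0, 3↦2} → |E|=2, then 1 more step(s) → NF |V|=2 |E|=1 V={0:A, 1:B} E=1-q->0
branch R3-first: apply at {0↦2, 1↦0, 2↦3} → |E|=2, then 1 more step(s) → NF |V|=2 |E|=1 V={0:A, 1:B} E=1-q->0
graphs isomorphic (equal up to label-preserving node renaming)

Answer: YES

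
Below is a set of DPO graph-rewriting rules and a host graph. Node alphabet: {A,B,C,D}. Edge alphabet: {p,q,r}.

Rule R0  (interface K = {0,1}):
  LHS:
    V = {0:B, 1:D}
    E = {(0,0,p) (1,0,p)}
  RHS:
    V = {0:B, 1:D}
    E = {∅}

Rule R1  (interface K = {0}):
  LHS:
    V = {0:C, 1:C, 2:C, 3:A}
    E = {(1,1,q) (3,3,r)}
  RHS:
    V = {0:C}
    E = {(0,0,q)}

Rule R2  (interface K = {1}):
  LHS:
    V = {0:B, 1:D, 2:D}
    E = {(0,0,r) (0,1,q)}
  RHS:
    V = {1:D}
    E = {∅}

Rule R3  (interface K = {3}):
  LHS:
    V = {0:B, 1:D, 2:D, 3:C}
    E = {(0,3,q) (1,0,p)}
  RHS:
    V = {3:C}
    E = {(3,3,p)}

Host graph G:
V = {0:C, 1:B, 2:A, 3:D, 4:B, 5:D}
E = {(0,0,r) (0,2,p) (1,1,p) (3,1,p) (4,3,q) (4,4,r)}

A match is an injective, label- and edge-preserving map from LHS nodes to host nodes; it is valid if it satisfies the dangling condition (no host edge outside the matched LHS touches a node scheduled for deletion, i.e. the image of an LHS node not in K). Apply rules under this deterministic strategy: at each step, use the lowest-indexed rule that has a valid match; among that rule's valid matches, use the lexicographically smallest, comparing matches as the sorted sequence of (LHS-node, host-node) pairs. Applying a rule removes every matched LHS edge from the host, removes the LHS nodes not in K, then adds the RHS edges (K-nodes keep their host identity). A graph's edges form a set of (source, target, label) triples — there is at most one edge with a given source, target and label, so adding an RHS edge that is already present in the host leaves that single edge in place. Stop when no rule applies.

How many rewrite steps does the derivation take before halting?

Answer: 2

Derivation:
start.  V:6 E:6  edges: 0-r->0 0-p->2 1-p->1 3-p->1 4-q->3 4-r->4
1. fire R0 via {0↦1, 1↦3}  →  V:6 E:4  edges: 0-r->0 0-p->2 4-q->3 4-r->4
2. fire R2 via {0↦4, 1↦3, 2↦5}  →  V:4 E:2  edges: 0-r->0 0-p->2
halt: no rule applies after step 2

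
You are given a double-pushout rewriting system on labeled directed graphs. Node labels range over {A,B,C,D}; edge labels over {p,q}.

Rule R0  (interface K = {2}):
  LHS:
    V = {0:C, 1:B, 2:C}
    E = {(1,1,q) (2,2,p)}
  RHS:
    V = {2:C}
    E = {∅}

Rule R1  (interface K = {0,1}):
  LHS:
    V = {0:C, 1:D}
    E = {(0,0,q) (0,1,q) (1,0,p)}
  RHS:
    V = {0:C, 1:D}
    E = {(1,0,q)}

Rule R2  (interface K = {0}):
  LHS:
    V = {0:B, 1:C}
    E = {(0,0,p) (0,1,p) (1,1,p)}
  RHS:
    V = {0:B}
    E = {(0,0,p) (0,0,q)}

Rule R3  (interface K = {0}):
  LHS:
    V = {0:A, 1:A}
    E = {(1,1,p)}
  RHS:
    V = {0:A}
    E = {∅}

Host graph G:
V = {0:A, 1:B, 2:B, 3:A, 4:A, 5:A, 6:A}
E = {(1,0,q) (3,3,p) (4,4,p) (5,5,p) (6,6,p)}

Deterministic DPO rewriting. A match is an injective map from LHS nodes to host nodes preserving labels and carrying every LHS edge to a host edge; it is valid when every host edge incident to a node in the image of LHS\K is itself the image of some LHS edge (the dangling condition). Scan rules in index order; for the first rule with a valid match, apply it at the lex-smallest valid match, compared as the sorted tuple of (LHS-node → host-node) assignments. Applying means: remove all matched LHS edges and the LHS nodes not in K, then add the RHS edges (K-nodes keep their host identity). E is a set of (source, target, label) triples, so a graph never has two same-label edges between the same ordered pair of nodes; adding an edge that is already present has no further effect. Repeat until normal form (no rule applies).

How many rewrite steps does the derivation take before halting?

[0] host  ⇒  7 nodes, 5 edges  {1-q->0 3-p->3 4-p->4 5-p->5 6-p->6}
[1] R3 @ {0↦0, 1↦3}  ⇒  6 nodes, 4 edges  {1-q->0 4-p->4 5-p->5 6-p->6}
[2] R3 @ {0↦0, 1↦4}  ⇒  5 nodes, 3 edges  {1-q->0 5-p->5 6-p->6}
[3] R3 @ {0↦0, 1↦5}  ⇒  4 nodes, 2 edges  {1-q->0 6-p->6}
[4] R3 @ {0↦0, 1↦6}  ⇒  3 nodes, 1 edges  {1-q->0}
final graph: no rule applies after step 4

Answer: 4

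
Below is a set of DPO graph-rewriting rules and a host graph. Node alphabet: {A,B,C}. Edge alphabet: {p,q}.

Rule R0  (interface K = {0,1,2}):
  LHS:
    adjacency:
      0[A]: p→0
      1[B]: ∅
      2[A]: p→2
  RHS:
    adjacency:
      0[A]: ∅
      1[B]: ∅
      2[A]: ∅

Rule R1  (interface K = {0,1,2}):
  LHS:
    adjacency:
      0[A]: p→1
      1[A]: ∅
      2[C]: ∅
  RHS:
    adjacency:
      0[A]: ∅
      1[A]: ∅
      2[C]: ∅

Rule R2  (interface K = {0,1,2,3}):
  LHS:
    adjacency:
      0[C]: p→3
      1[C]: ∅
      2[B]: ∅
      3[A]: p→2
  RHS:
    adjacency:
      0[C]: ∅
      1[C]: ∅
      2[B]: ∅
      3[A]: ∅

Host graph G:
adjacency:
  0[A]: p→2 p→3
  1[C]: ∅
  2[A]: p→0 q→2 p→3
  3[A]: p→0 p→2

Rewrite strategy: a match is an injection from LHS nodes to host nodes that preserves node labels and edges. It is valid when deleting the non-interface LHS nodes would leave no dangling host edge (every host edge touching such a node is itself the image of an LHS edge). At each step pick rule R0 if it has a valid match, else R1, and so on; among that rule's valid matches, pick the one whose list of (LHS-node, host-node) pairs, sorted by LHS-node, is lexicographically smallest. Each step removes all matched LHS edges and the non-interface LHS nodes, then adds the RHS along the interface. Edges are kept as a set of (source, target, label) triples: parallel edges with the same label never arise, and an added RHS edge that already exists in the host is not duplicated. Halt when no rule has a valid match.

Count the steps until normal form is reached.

Answer: 6

Steps:
initial: |V|=4 |E|=7  E = 0-p->2 0-p->3 2-p->0 2-q->2 2-p->3 3-p->0 3-p->2
step 1: apply R1 at {0↦0, 1↦2, 2↦1}  → |V|=4 |E|=6  E = 0-p->3 2-p->0 2-q->2 2-p->3 3-p->0 3-p->2
step 2: apply R1 at {0↦0, 1↦3, 2↦1}  → |V|=4 |E|=5  E = 2-p->0 2-q->2 2-p->3 3-p->0 3-p->2
step 3: apply R1 at {0↦2, 1↦0, 2↦1}  → |V|=4 |E|=4  E = 2-q->2 2-p->3 3-p->0 3-p->2
step 4: apply R1 at {0↦2, 1↦3, 2↦1}  → |V|=4 |E|=3  E = 2-q->2 3-p->0 3-p->2
step 5: apply R1 at {0↦3, 1↦0, 2↦1}  → |V|=4 |E|=2  E = 2-q->2 3-p->2
step 6: apply R1 at {0↦3, 1↦2, 2↦1}  → |V|=4 |E|=1  E = 2-q->2
normal form: no rule applies after step 6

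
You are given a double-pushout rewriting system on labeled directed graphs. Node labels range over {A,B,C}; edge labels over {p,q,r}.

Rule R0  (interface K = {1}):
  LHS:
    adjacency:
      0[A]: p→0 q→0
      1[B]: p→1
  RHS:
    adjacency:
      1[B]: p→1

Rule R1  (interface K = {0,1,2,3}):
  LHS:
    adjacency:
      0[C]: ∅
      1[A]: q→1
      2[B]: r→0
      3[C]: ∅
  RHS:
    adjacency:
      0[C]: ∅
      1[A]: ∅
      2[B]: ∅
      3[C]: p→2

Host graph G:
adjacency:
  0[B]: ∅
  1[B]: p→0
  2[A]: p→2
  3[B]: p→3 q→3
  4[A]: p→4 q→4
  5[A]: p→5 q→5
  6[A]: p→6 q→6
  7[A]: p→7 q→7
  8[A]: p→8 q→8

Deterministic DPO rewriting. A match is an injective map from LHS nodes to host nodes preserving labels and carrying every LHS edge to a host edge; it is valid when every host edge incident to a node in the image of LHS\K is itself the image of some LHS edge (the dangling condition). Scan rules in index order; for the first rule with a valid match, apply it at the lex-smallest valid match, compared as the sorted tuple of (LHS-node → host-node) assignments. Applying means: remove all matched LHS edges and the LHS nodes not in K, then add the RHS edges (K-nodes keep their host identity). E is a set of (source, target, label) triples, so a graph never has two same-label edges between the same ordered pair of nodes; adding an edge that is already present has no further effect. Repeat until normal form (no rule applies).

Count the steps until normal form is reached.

Answer: 5

Rewrite trace:
initial: |V|=9 |E|=14  E = 1-p->0 2-p->2 3-p->3 3-q->3 4-p->4 4-q->4 5-p->5 5-q->5 6-p->6 6-q->6 7-p->7 7-q->7 8-p->8 8-q->8
step 1: apply R0 at {0↦4, 1↦3}  → |V|=8 |E|=12  E = 1-p->0 2-p->2 3-p->3 3-q->3 5-p->5 5-q->5 6-p->6 6-q->6 7-p->7 7-q->7 8-p->8 8-q->8
step 2: apply R0 at {0↦5, 1↦3}  → |V|=7 |E|=10  E = 1-p->0 2-p->2 3-p->3 3-q->3 6-p->6 6-q->6 7-p->7 7-q->7 8-p->8 8-q->8
step 3: apply R0 at {0↦6, 1↦3}  → |V|=6 |E|=8  E = 1-p->0 2-p->2 3-p->3 3-q->3 7-p->7 7-q->7 8-p->8 8-q->8
step 4: apply R0 at {0↦7, 1↦3}  → |V|=5 |E|=6  E = 1-p->0 2-p->2 3-p->3 3-q->3 8-p->8 8-q->8
step 5: apply R0 at {0↦8, 1↦3}  → |V|=4 |E|=4  E = 1-p->0 2-p->2 3-p->3 3-q->3
halt: no rule applies after step 5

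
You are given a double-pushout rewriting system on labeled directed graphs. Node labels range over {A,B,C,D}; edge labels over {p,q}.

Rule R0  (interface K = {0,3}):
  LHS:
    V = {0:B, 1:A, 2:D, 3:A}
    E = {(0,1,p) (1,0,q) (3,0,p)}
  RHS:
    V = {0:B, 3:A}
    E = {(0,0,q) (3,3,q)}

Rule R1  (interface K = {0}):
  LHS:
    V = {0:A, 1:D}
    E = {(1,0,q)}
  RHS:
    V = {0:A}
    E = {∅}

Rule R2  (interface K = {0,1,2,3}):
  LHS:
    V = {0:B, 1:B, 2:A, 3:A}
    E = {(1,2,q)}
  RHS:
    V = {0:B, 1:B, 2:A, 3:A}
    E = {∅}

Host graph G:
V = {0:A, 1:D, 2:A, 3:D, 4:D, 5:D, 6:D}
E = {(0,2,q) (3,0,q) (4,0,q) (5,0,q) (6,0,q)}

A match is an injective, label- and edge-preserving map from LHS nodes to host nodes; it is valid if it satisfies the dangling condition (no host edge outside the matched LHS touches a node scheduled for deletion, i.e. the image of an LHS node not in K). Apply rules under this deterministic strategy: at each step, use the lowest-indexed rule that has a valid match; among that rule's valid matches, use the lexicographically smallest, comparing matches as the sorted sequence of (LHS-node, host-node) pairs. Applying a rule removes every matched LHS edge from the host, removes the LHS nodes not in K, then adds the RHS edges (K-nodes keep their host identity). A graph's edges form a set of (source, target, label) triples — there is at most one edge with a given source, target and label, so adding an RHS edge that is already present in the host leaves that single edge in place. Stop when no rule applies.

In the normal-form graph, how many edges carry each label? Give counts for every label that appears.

Answer: q:1

Rewrite trace:
initial: |V|=7 |E|=5  E = 0-q->2 3-q->0 4-q->0 5-q->0 6-q->0
step 1: apply R1 at {0↦0, 1↦3}  → |V|=6 |E|=4  E = 0-q->2 4-q->0 5-q->0 6-q->0
step 2: apply R1 at {0↦0, 1↦4}  → |V|=5 |E|=3  E = 0-q->2 5-q->0 6-q->0
step 3: apply R1 at {0↦0, 1↦5}  → |V|=4 |E|=2  E = 0-q->2 6-q->0
step 4: apply R1 at {0↦0, 1↦6}  → |V|=3 |E|=1  E = 0-q->2
halt: no rule applies after step 4
NF edges: [(0, 2, 'q')]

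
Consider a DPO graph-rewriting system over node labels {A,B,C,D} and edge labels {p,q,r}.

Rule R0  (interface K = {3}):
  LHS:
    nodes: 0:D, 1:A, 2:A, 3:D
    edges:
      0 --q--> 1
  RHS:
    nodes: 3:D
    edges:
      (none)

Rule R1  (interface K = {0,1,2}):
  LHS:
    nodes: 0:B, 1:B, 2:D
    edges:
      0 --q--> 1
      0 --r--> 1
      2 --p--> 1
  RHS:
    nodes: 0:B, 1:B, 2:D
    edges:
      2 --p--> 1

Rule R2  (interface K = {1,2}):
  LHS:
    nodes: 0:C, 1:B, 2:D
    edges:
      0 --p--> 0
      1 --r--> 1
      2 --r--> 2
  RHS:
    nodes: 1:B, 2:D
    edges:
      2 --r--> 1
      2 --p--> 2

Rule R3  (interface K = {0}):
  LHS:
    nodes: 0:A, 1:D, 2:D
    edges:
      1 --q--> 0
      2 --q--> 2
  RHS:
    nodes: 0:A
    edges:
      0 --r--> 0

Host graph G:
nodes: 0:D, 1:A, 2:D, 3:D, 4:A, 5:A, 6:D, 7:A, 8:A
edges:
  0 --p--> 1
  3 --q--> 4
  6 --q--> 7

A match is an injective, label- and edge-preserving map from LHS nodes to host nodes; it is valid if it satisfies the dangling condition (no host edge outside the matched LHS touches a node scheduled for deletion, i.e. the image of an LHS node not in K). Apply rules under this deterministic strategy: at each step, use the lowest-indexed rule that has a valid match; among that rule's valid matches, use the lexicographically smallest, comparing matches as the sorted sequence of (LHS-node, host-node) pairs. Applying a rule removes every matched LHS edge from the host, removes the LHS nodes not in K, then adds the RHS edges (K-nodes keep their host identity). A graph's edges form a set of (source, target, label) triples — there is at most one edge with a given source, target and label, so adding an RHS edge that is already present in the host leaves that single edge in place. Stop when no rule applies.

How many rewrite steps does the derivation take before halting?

initial: |V|=9 |E|=3  E = 0-p->1 3-q->4 6-q->7
step 1: apply R0 at {0↦3, 1↦4, 2↦5, 3↦0}  → |V|=6 |E|=2  E = 0-p->1 6-q->7
step 2: apply R0 at {0↦6, 1↦7, 2↦8, 3↦0}  → |V|=3 |E|=1  E = 0-p->1
final graph: no rule applies after step 2

Answer: 2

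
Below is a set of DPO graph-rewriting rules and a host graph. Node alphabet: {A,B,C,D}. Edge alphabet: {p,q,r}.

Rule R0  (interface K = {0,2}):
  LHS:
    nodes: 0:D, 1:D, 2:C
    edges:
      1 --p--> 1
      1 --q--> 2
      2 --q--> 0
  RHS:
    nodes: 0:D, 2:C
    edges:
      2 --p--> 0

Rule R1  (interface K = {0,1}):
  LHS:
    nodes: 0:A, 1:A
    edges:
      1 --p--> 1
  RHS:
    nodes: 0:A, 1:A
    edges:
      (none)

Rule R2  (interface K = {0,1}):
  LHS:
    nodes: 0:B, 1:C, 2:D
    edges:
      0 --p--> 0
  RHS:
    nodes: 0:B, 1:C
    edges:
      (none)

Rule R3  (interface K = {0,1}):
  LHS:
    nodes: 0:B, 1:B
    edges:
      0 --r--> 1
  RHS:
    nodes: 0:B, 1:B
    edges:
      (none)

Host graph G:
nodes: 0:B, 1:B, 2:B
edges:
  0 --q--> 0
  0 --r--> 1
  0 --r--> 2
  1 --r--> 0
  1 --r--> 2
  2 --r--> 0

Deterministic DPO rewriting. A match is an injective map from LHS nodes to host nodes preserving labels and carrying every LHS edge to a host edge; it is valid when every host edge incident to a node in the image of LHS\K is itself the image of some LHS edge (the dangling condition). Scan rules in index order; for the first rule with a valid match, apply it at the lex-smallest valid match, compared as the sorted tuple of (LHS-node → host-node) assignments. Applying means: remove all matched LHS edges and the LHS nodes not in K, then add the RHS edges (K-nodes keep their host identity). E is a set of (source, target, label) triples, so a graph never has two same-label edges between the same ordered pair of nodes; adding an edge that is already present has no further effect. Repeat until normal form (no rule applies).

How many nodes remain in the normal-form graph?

initial: |V|=3 |E|=6  E = 0-q->0 0-r->1 0-r->2 1-r->0 1-r->2 2-r->0
step 1: apply R3 at {0↦0, 1↦1}  → |V|=3 |E|=5  E = 0-q->0 0-r->2 1-r->0 1-r->2 2-r->0
step 2: apply R3 at {0↦0, 1↦2}  → |V|=3 |E|=4  E = 0-q->0 1-r->0 1-r->2 2-r->0
step 3: apply R3 at {0↦1, 1↦0}  → |V|=3 |E|=3  E = 0-q->0 1-r->2 2-r->0
step 4: apply R3 at {0↦1, 1↦2}  → |V|=3 |E|=2  E = 0-q->0 2-r->0
step 5: apply R3 at {0↦2, 1↦0}  → |V|=3 |E|=1  E = 0-q->0
normal form: no rule applies after step 5
NF nodes: {0:B, 1:B, 2:B}

Answer: 3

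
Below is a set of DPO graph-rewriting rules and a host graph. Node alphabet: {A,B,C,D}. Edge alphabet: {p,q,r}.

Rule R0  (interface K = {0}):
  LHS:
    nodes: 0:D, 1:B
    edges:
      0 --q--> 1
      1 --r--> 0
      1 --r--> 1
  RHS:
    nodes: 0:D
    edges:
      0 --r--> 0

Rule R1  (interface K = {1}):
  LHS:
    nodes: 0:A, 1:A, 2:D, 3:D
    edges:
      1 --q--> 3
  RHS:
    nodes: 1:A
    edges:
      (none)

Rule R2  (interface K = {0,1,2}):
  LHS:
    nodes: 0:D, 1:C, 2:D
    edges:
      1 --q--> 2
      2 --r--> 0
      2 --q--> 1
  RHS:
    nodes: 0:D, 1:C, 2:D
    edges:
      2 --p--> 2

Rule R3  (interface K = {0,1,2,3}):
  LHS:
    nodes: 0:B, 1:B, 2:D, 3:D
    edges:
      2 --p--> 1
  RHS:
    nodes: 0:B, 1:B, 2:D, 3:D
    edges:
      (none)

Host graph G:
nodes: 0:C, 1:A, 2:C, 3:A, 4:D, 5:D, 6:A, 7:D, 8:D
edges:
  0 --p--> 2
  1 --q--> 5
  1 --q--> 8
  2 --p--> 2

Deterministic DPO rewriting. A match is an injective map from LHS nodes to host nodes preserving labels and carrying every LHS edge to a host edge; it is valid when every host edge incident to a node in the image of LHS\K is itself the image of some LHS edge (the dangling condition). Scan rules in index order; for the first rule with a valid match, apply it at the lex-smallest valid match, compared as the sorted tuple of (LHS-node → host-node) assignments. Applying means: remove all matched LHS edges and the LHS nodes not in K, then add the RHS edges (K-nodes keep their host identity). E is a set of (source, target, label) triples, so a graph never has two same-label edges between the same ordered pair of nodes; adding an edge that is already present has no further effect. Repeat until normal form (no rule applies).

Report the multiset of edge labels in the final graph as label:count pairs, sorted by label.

Answer: p:2

Derivation:
initial: |V|=9 |E|=4  E = 0-p->2 1-q->5 1-q->8 2-p->2
step 1: apply R1 at {0↦3, 1↦1, 2↦4, 3↦5}  → |V|=6 |E|=3  E = 0-p->2 1-q->8 2-p->2
step 2: apply R1 at {0↦6, 1↦1, 2↦7, 3↦8}  → |V|=3 |E|=2  E = 0-p->2 2-p->2
halt: no rule applies after step 2
NF edges: [(0, 2, 'p'), (2, 2, 'p')]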